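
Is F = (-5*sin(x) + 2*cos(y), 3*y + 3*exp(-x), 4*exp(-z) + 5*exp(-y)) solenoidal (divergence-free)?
No, ∇·F = -5*cos(x) + 3 - 4*exp(-z)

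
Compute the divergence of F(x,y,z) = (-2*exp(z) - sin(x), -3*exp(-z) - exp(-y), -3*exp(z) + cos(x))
-3*exp(z) - cos(x) + exp(-y)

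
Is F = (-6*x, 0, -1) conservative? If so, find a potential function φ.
Yes, F is conservative. φ = -3*x**2 - z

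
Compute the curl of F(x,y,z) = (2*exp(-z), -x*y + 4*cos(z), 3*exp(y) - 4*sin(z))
(3*exp(y) + 4*sin(z), -2*exp(-z), -y)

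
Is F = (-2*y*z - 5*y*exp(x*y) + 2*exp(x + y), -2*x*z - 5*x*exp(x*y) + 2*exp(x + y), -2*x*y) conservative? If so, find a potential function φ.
Yes, F is conservative. φ = -2*x*y*z - 5*exp(x*y) + 2*exp(x + y)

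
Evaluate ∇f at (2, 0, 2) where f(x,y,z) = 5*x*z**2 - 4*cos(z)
(20, 0, 4*sin(2) + 40)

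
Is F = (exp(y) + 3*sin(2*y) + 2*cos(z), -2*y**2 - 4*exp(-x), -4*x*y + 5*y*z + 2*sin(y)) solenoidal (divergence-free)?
No, ∇·F = y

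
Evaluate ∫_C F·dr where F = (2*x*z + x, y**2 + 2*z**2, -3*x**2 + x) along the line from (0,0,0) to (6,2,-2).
44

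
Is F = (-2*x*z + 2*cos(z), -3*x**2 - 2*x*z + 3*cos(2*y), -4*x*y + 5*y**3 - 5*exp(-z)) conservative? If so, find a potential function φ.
No, ∇×F = (-2*x + 15*y**2, -2*x + 4*y - 2*sin(z), -6*x - 2*z) ≠ 0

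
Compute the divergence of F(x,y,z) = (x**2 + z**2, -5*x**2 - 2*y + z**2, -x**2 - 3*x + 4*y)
2*x - 2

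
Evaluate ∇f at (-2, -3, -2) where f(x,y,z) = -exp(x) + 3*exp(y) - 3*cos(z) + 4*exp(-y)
(-exp(-2), -7*sinh(3) - cosh(3), -3*sin(2))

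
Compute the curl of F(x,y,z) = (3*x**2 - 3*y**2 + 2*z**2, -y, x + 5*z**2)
(0, 4*z - 1, 6*y)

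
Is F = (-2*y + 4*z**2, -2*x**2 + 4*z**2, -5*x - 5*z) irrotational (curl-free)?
No, ∇×F = (-8*z, 8*z + 5, 2 - 4*x)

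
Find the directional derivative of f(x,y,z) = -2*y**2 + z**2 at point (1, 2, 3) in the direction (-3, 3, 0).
-4*sqrt(2)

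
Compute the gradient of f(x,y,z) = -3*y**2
(0, -6*y, 0)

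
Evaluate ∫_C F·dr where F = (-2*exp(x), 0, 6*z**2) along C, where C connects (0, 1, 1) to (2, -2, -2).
-16 - 2*exp(2)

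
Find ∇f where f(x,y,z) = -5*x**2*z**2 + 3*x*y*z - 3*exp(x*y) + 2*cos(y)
(-10*x*z**2 + 3*y*z - 3*y*exp(x*y), 3*x*z - 3*x*exp(x*y) - 2*sin(y), x*(-10*x*z + 3*y))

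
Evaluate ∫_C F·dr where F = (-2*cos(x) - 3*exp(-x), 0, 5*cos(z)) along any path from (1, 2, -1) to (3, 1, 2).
-3*exp(-1) - 2*sin(3) + 3*exp(-3) + 5*sin(2) + 7*sin(1)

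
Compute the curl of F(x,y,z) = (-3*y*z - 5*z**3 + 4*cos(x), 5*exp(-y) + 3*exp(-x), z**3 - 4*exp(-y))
(4*exp(-y), -3*y - 15*z**2, 3*z - 3*exp(-x))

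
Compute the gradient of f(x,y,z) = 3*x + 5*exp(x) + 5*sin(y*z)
(5*exp(x) + 3, 5*z*cos(y*z), 5*y*cos(y*z))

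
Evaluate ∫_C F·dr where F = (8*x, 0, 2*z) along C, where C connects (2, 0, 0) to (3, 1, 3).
29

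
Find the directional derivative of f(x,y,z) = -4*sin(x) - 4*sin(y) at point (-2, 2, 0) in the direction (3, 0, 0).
-4*cos(2)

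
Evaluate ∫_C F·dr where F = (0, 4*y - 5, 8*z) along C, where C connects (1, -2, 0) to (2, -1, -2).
5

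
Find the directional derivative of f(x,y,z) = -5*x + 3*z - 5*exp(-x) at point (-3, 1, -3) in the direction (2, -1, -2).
-16/3 + 10*exp(3)/3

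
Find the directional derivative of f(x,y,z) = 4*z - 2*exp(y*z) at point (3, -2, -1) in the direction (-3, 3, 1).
2*sqrt(19)*(2 + 5*exp(2))/19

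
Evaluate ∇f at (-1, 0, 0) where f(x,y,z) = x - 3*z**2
(1, 0, 0)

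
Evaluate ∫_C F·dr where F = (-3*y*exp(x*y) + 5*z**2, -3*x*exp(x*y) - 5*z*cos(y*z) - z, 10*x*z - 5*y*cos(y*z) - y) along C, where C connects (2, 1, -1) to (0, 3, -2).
-8 - 5*sin(1) + 5*sin(6) + 3*exp(2)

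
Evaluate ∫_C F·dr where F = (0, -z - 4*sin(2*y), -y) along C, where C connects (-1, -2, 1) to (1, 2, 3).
-8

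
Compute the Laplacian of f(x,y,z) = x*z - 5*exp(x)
-5*exp(x)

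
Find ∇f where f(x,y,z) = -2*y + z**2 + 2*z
(0, -2, 2*z + 2)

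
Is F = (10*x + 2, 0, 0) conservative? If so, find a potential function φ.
Yes, F is conservative. φ = x*(5*x + 2)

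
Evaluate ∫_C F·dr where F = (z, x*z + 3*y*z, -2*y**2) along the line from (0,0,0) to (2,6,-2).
-34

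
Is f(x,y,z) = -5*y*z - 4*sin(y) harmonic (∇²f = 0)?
No, ∇²f = 4*sin(y)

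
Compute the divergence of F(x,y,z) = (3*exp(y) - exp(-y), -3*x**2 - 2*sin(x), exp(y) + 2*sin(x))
0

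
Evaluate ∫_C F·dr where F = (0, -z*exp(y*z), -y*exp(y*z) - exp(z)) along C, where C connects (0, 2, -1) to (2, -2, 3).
(-exp(9) - 1 + exp(4) + exp(5))*exp(-6)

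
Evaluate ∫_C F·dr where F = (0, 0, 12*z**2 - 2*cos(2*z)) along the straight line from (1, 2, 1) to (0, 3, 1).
0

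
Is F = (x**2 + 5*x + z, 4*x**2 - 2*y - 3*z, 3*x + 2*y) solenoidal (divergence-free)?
No, ∇·F = 2*x + 3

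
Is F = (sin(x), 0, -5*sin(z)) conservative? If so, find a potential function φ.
Yes, F is conservative. φ = -cos(x) + 5*cos(z)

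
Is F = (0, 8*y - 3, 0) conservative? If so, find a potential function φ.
Yes, F is conservative. φ = y*(4*y - 3)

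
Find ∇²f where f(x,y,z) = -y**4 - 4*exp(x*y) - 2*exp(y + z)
-4*x**2*exp(x*y) - 4*y**2*exp(x*y) - 12*y**2 - 4*exp(y + z)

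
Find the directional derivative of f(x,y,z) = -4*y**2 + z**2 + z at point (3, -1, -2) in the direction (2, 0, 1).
-3*sqrt(5)/5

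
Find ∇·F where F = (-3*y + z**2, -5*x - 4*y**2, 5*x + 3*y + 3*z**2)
-8*y + 6*z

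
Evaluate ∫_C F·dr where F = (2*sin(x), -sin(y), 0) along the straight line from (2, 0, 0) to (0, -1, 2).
-3 + 2*cos(2) + cos(1)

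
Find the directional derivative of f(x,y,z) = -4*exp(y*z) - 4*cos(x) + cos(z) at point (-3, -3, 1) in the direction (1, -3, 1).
sqrt(11)*(-exp(3)*sin(1) - 4*exp(3)*sin(3) + 24)*exp(-3)/11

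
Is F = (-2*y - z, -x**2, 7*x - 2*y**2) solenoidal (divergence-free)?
Yes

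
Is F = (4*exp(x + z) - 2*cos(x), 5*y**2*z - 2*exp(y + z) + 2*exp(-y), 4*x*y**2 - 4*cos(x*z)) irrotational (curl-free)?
No, ∇×F = (8*x*y - 5*y**2 + 2*exp(y + z), -4*y**2 - 4*z*sin(x*z) + 4*exp(x + z), 0)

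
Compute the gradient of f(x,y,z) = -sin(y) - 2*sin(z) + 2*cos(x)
(-2*sin(x), -cos(y), -2*cos(z))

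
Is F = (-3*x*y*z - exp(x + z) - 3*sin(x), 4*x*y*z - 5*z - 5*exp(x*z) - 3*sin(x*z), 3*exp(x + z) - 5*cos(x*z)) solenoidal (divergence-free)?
No, ∇·F = 4*x*z + 5*x*sin(x*z) - 3*y*z + 2*exp(x + z) - 3*cos(x)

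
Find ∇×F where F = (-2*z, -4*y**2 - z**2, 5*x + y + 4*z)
(2*z + 1, -7, 0)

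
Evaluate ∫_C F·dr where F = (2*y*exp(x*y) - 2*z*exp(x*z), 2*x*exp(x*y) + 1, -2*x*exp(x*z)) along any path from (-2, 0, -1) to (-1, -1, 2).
-3 - 2*exp(-2) + 2*E + 2*exp(2)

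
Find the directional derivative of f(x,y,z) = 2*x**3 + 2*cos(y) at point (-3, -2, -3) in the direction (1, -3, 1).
6*sqrt(11)*(9 - sin(2))/11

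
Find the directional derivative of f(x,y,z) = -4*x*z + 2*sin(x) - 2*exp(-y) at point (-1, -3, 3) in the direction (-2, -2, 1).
-4*exp(3)/3 - 4*cos(1)/3 + 28/3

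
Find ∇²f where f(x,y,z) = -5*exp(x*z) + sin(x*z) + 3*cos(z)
-5*x**2*exp(x*z) - x**2*sin(x*z) - 5*z**2*exp(x*z) - z**2*sin(x*z) - 3*cos(z)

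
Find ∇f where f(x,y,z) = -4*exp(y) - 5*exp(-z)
(0, -4*exp(y), 5*exp(-z))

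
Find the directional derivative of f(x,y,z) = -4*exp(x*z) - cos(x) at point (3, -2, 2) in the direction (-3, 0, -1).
3*sqrt(10)*(-sin(3) + 12*exp(6))/10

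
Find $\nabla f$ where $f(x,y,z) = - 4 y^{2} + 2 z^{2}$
(0, -8*y, 4*z)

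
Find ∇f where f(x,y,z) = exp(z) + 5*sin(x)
(5*cos(x), 0, exp(z))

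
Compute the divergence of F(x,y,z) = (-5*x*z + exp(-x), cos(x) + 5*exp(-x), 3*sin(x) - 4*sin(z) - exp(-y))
-5*z - 4*cos(z) - exp(-x)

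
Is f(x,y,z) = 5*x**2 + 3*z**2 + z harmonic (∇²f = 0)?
No, ∇²f = 16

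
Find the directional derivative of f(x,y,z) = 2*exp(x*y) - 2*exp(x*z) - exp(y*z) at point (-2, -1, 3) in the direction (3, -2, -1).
sqrt(14)*(-22 + 5*exp(3) + 2*exp(8))*exp(-6)/14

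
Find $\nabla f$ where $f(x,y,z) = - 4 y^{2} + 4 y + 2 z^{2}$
(0, 4 - 8*y, 4*z)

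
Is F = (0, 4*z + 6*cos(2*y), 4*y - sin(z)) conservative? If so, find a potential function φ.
Yes, F is conservative. φ = 4*y*z + 3*sin(2*y) + cos(z)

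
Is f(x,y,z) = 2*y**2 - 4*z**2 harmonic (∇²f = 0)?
No, ∇²f = -4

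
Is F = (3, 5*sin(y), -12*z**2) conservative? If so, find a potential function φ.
Yes, F is conservative. φ = 3*x - 4*z**3 - 5*cos(y)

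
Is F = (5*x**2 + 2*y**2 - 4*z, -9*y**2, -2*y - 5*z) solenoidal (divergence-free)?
No, ∇·F = 10*x - 18*y - 5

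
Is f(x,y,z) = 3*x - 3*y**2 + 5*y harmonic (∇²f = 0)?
No, ∇²f = -6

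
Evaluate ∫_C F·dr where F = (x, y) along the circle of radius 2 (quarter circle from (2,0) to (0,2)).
0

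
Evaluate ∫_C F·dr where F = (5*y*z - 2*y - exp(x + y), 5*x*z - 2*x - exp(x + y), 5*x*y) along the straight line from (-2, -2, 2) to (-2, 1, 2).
-48 - exp(-1) + exp(-4)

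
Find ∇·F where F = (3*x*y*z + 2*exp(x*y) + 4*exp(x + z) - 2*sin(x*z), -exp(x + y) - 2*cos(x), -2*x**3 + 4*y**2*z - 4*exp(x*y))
4*y**2 + 3*y*z + 2*y*exp(x*y) - 2*z*cos(x*z) - exp(x + y) + 4*exp(x + z)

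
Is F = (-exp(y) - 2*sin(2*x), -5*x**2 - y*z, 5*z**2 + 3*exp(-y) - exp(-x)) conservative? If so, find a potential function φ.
No, ∇×F = (y - 3*exp(-y), -exp(-x), -10*x + exp(y)) ≠ 0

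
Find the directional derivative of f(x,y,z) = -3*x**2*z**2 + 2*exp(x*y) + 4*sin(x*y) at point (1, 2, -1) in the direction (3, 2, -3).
2*sqrt(22)*(-9 + 8*cos(2) + 4*exp(2))/11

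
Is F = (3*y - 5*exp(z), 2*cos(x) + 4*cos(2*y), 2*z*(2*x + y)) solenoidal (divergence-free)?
No, ∇·F = 4*x + 2*y - 8*sin(2*y)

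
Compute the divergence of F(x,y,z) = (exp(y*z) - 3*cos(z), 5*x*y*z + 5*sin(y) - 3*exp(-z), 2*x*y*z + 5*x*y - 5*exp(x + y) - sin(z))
2*x*y + 5*x*z + 5*cos(y) - cos(z)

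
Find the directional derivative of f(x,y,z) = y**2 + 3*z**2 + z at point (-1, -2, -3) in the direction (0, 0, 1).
-17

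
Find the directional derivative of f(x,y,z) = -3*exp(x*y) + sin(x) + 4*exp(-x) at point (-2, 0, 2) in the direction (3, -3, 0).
sqrt(2)*(-4*exp(2) - 6 + cos(2))/2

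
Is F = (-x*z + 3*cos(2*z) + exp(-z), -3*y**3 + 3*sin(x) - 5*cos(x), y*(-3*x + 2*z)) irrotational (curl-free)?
No, ∇×F = (-3*x + 2*z, -x + 3*y - 6*sin(2*z) - exp(-z), 5*sin(x) + 3*cos(x))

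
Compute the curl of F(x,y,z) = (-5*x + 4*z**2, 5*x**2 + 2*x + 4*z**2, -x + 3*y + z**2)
(3 - 8*z, 8*z + 1, 10*x + 2)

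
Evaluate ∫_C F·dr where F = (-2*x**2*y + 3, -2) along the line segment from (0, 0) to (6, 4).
-422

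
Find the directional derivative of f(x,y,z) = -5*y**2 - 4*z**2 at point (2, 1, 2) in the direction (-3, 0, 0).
0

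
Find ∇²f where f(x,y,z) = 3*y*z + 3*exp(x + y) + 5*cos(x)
6*exp(x + y) - 5*cos(x)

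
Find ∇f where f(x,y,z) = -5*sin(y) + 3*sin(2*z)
(0, -5*cos(y), 6*cos(2*z))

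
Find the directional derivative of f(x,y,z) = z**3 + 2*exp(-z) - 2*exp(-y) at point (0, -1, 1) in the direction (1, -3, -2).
sqrt(14)*(-3*exp(2) - 3*E + 2)*exp(-1)/7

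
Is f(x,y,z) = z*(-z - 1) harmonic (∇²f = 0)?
No, ∇²f = -2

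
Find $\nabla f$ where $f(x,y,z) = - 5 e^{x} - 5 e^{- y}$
(-5*exp(x), 5*exp(-y), 0)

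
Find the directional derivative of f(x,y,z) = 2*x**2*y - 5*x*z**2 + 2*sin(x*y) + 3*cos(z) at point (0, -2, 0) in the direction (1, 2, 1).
-2*sqrt(6)/3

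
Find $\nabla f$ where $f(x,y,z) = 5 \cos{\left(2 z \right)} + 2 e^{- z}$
(0, 0, -10*sin(2*z) - 2*exp(-z))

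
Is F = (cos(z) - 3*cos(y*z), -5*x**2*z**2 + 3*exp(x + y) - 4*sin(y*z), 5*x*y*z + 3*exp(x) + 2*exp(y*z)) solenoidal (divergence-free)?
No, ∇·F = 5*x*y + 2*y*exp(y*z) - 4*z*cos(y*z) + 3*exp(x + y)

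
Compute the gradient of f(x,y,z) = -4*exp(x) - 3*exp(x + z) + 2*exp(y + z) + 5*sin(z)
((-3*exp(z) - 4)*exp(x), 2*exp(y + z), -3*exp(x + z) + 2*exp(y + z) + 5*cos(z))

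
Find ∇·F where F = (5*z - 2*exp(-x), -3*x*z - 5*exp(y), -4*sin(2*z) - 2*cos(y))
-5*exp(y) - 8*cos(2*z) + 2*exp(-x)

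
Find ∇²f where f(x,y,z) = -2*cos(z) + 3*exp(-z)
2*cos(z) + 3*exp(-z)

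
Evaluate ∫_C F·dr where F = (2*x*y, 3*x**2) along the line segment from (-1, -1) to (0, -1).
1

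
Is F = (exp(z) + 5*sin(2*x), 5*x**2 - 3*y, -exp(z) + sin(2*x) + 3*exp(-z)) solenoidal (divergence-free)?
No, ∇·F = -exp(z) + 10*cos(2*x) - 3 - 3*exp(-z)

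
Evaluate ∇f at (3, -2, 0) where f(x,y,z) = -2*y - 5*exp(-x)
(5*exp(-3), -2, 0)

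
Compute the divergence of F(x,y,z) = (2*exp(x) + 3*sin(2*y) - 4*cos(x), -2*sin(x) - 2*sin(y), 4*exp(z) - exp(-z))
2*exp(x) + 4*exp(z) + 4*sin(x) - 2*cos(y) + exp(-z)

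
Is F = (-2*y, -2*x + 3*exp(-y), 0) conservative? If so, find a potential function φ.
Yes, F is conservative. φ = -2*x*y - 3*exp(-y)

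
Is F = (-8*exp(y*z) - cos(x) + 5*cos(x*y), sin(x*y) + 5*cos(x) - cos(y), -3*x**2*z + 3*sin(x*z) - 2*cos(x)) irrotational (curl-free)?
No, ∇×F = (0, 6*x*z - 8*y*exp(y*z) - 3*z*cos(x*z) - 2*sin(x), 5*x*sin(x*y) + y*cos(x*y) + 8*z*exp(y*z) - 5*sin(x))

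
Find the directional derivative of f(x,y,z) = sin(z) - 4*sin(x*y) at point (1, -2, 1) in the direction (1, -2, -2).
16*cos(2)/3 - 2*cos(1)/3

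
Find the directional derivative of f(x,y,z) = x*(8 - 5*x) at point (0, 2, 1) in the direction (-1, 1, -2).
-4*sqrt(6)/3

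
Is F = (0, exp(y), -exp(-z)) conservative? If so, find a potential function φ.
Yes, F is conservative. φ = exp(y) + exp(-z)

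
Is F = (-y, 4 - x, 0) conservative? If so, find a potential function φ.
Yes, F is conservative. φ = y*(4 - x)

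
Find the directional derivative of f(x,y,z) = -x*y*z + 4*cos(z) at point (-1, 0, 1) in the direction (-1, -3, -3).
3*sqrt(19)*(-1 + 4*sin(1))/19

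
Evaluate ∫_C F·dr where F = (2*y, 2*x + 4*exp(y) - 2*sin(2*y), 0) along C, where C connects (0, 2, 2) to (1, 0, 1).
-4*exp(2) - cos(4) + 5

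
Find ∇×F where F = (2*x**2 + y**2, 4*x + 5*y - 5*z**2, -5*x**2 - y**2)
(-2*y + 10*z, 10*x, 4 - 2*y)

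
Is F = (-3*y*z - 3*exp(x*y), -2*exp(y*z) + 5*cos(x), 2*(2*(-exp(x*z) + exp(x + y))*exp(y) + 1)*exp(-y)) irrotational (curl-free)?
No, ∇×F = (2*y*exp(y*z) + 4*exp(x + y) - 2*exp(-y), -3*y + 4*z*exp(x*z) - 4*exp(x + y), 3*x*exp(x*y) + 3*z - 5*sin(x))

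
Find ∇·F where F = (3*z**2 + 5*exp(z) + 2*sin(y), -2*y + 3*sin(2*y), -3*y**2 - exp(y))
6*cos(2*y) - 2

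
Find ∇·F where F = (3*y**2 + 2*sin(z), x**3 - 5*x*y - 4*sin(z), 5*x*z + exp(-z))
-exp(-z)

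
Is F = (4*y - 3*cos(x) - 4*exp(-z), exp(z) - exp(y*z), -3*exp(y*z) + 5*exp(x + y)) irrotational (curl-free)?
No, ∇×F = (y*exp(y*z) - 3*z*exp(y*z) - exp(z) + 5*exp(x + y), (4 - 5*exp(x + y + z))*exp(-z), -4)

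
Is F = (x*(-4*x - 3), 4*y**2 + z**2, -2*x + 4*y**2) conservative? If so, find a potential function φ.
No, ∇×F = (8*y - 2*z, 2, 0) ≠ 0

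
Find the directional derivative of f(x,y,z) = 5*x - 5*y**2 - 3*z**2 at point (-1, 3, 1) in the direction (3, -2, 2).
63*sqrt(17)/17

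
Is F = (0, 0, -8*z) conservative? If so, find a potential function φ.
Yes, F is conservative. φ = -4*z**2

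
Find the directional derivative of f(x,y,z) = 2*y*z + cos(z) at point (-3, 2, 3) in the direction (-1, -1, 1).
-sqrt(3)*(sin(3) + 2)/3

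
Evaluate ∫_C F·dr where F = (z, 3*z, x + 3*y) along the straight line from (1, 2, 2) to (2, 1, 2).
-4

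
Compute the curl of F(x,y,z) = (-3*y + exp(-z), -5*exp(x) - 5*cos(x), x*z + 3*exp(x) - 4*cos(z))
(0, -z - 3*exp(x) - exp(-z), -5*exp(x) + 5*sin(x) + 3)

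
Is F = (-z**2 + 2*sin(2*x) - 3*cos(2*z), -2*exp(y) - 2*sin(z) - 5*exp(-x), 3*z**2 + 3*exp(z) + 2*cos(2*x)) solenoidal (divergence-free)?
No, ∇·F = 6*z - 2*exp(y) + 3*exp(z) + 4*cos(2*x)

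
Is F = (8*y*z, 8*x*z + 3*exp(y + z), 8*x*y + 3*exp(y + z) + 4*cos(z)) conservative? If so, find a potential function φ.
Yes, F is conservative. φ = 8*x*y*z + 3*exp(y + z) + 4*sin(z)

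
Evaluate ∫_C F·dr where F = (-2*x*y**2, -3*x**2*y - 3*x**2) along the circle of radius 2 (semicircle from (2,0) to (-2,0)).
0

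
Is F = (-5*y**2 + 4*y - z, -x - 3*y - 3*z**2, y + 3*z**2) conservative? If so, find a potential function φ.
No, ∇×F = (6*z + 1, -1, 10*y - 5) ≠ 0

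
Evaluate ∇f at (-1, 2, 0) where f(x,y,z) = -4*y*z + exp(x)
(exp(-1), 0, -8)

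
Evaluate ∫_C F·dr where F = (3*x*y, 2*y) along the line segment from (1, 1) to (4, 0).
8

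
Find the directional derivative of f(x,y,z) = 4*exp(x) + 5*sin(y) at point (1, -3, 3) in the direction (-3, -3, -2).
-3*sqrt(22)*(5*cos(3) + 4*E)/22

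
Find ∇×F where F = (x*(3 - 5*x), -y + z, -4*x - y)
(-2, 4, 0)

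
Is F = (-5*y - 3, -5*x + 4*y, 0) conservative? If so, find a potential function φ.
Yes, F is conservative. φ = -5*x*y - 3*x + 2*y**2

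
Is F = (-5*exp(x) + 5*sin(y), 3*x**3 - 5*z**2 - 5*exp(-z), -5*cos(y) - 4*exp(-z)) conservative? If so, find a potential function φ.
No, ∇×F = (10*z + 5*sin(y) - 5*exp(-z), 0, 9*x**2 - 5*cos(y)) ≠ 0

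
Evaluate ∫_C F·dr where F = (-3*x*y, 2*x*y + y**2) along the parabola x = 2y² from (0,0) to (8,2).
-2024/15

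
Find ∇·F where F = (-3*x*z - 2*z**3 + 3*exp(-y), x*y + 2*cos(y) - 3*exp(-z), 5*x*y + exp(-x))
x - 3*z - 2*sin(y)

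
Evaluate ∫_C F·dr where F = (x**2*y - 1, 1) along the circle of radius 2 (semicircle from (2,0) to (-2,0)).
4 - 2*pi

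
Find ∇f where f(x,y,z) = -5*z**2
(0, 0, -10*z)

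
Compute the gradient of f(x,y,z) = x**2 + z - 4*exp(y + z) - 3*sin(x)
(2*x - 3*cos(x), -4*exp(y + z), 1 - 4*exp(y + z))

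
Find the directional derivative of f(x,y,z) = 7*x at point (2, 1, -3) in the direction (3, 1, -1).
21*sqrt(11)/11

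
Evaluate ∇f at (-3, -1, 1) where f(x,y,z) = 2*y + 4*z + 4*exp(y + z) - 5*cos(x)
(-5*sin(3), 6, 8)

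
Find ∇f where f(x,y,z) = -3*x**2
(-6*x, 0, 0)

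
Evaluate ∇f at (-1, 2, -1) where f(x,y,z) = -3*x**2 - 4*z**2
(6, 0, 8)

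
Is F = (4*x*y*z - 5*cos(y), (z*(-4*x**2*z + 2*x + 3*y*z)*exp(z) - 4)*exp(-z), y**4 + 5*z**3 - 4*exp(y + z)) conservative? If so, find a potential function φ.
No, ∇×F = (8*x**2*z - 2*x + 4*y**3 - 6*y*z - 4*exp(y + z) - 4*exp(-z), 4*x*y, -8*x*z**2 - 4*x*z + 2*z - 5*sin(y)) ≠ 0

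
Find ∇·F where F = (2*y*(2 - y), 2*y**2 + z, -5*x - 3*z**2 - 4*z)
4*y - 6*z - 4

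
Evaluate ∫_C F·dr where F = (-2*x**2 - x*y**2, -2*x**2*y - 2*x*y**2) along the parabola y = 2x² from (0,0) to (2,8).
-16880/21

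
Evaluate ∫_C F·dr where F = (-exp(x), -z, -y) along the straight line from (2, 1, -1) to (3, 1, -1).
-exp(3) + exp(2)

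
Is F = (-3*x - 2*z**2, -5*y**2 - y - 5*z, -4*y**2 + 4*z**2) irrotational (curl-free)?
No, ∇×F = (5 - 8*y, -4*z, 0)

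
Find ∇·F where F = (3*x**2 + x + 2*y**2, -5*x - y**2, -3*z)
6*x - 2*y - 2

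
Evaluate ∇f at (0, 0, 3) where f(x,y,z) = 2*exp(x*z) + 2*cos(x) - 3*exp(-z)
(6, 0, 3*exp(-3))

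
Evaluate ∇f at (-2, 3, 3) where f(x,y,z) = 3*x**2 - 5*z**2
(-12, 0, -30)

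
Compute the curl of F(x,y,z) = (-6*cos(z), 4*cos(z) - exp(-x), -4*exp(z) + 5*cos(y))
(-5*sin(y) + 4*sin(z), 6*sin(z), exp(-x))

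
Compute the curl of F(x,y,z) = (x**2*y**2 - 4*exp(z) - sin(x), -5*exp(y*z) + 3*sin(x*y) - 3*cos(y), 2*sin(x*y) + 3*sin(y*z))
(2*x*cos(x*y) + 5*y*exp(y*z) + 3*z*cos(y*z), -2*y*cos(x*y) - 4*exp(z), y*(-2*x**2 + 3*cos(x*y)))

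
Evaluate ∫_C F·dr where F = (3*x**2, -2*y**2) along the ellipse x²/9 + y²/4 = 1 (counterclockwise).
0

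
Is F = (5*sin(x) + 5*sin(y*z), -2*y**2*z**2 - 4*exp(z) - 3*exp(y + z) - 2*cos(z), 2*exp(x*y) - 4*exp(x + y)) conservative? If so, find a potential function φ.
No, ∇×F = (2*x*exp(x*y) + 4*y**2*z + 4*exp(z) - 4*exp(x + y) + 3*exp(y + z) - 2*sin(z), -2*y*exp(x*y) + 5*y*cos(y*z) + 4*exp(x + y), -5*z*cos(y*z)) ≠ 0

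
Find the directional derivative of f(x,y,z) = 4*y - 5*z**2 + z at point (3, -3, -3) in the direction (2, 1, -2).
-58/3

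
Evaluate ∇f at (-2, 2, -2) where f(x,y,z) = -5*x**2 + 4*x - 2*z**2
(24, 0, 8)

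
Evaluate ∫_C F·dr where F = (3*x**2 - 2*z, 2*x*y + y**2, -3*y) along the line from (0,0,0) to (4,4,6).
68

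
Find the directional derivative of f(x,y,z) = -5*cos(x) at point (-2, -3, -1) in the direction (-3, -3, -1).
15*sqrt(19)*sin(2)/19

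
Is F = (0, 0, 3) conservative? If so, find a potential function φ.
Yes, F is conservative. φ = 3*z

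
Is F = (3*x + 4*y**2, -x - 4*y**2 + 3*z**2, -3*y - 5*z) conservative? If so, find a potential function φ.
No, ∇×F = (-6*z - 3, 0, -8*y - 1) ≠ 0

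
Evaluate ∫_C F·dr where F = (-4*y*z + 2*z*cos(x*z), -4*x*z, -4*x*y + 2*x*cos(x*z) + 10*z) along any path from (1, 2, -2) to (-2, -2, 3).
-39 - 2*sin(6) + 2*sin(2)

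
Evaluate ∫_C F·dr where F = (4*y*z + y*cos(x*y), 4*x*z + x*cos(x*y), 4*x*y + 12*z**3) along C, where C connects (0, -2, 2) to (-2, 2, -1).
-29 - sin(4)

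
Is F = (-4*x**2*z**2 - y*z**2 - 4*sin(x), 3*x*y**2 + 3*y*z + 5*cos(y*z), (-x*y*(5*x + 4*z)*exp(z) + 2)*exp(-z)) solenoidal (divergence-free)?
No, ∇·F = 2*x*y - 8*x*z**2 - 5*z*sin(y*z) + 3*z - 4*cos(x) - 2*exp(-z)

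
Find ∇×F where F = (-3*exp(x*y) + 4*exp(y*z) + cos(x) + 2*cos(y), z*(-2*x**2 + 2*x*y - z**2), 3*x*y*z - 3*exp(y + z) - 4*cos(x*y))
(2*x**2 - 2*x*y + 3*x*z + 4*x*sin(x*y) + 3*z**2 - 3*exp(y + z), y*(-3*z + 4*exp(y*z) - 4*sin(x*y)), 3*x*exp(x*y) - 2*z*(2*x - y) - 4*z*exp(y*z) + 2*sin(y))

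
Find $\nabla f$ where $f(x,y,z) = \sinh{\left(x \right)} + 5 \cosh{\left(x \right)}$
(5*sinh(x) + cosh(x), 0, 0)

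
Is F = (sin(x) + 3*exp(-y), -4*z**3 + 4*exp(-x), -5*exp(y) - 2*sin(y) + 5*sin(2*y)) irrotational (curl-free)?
No, ∇×F = (12*z**2 - 5*exp(y) - 2*cos(y) + 10*cos(2*y), 0, 3*exp(-y) - 4*exp(-x))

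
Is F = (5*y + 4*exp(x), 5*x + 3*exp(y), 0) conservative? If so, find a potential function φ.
Yes, F is conservative. φ = 5*x*y + 4*exp(x) + 3*exp(y)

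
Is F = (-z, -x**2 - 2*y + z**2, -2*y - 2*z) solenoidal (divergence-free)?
No, ∇·F = -4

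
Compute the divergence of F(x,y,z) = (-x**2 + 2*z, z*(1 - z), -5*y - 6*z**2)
-2*x - 12*z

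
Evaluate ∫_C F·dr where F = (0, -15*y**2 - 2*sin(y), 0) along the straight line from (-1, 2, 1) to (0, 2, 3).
0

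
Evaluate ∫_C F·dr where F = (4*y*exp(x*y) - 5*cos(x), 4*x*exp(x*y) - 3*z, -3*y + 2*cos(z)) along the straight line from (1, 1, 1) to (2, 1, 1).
-4*E - 5*sin(2) + 5*sin(1) + 4*exp(2)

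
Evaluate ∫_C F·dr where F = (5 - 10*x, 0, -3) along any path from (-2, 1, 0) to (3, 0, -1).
3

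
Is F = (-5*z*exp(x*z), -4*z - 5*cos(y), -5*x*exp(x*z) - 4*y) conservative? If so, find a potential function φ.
Yes, F is conservative. φ = -4*y*z - 5*exp(x*z) - 5*sin(y)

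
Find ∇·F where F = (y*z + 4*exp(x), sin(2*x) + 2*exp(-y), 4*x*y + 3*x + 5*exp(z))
4*exp(x) + 5*exp(z) - 2*exp(-y)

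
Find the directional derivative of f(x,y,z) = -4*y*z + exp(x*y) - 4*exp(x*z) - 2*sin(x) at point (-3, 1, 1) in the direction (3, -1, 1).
6*sqrt(11)*(1 - exp(3)*cos(3))*exp(-3)/11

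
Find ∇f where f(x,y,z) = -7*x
(-7, 0, 0)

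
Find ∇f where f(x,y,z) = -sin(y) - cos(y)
(0, sin(y) - cos(y), 0)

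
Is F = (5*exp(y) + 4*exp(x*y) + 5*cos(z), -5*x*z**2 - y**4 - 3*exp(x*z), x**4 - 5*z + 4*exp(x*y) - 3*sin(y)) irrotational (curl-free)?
No, ∇×F = (10*x*z + 4*x*exp(x*y) + 3*x*exp(x*z) - 3*cos(y), -4*x**3 - 4*y*exp(x*y) - 5*sin(z), -4*x*exp(x*y) - 5*z**2 - 3*z*exp(x*z) - 5*exp(y))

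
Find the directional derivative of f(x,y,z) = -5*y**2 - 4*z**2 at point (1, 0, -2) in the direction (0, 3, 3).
8*sqrt(2)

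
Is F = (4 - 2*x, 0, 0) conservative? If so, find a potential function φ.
Yes, F is conservative. φ = x*(4 - x)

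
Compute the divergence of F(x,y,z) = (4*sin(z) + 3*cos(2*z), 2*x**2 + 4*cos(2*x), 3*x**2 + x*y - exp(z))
-exp(z)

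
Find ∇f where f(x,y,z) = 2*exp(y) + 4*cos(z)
(0, 2*exp(y), -4*sin(z))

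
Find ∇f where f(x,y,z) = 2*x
(2, 0, 0)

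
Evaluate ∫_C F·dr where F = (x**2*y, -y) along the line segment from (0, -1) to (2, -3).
-32/3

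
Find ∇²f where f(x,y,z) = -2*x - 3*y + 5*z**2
10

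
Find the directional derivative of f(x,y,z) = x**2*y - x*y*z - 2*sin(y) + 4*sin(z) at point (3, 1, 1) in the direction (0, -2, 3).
sqrt(13)*(-21 + 16*cos(1))/13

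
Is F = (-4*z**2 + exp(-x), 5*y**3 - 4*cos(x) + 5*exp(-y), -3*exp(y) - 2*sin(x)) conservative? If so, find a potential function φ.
No, ∇×F = (-3*exp(y), -8*z + 2*cos(x), 4*sin(x)) ≠ 0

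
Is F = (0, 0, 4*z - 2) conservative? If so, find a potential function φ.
Yes, F is conservative. φ = 2*z*(z - 1)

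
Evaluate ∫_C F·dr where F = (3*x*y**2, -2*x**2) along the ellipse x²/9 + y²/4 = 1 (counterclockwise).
0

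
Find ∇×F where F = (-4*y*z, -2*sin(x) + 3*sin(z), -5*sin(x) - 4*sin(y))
(-4*cos(y) - 3*cos(z), -4*y + 5*cos(x), 4*z - 2*cos(x))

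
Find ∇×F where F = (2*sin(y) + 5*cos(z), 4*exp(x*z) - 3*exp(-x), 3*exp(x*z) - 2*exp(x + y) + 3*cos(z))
(-4*x*exp(x*z) - 2*exp(x + y), -3*z*exp(x*z) + 2*exp(x + y) - 5*sin(z), 4*z*exp(x*z) - 2*cos(y) + 3*exp(-x))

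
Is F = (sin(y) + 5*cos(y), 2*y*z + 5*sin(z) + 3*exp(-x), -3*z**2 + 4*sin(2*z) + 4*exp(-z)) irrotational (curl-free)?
No, ∇×F = (-2*y - 5*cos(z), 0, 5*sin(y) - cos(y) - 3*exp(-x))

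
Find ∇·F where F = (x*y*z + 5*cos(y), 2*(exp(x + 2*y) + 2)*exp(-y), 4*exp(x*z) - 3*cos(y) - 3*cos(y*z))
4*x*exp(x*z) + y*z + 3*y*sin(y*z) + 2*exp(x + y) - 4*exp(-y)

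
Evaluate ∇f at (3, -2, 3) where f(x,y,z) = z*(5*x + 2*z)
(15, 0, 27)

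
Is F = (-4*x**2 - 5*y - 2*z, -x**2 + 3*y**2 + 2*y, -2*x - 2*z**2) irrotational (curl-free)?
No, ∇×F = (0, 0, 5 - 2*x)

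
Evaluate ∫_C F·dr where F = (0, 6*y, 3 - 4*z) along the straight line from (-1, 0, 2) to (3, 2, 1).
15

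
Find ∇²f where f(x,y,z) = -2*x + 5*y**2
10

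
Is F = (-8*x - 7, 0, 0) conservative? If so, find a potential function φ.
Yes, F is conservative. φ = x*(-4*x - 7)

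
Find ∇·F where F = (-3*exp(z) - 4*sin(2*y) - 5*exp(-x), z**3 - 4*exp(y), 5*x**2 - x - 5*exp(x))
-4*exp(y) + 5*exp(-x)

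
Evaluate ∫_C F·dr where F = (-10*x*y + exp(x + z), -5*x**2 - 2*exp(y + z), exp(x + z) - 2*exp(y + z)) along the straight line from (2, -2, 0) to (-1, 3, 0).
-55 - 2*exp(3) - exp(2) + 2*exp(-2) + exp(-1)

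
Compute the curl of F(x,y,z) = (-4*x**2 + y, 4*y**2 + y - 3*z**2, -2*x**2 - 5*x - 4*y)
(6*z - 4, 4*x + 5, -1)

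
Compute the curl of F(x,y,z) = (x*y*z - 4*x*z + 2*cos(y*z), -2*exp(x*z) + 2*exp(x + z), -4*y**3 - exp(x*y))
(-x*exp(x*y) + 2*x*exp(x*z) - 12*y**2 - 2*exp(x + z), x*y - 4*x + y*exp(x*y) - 2*y*sin(y*z), -x*z - 2*z*exp(x*z) + 2*z*sin(y*z) + 2*exp(x + z))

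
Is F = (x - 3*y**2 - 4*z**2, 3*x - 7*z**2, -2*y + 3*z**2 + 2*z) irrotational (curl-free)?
No, ∇×F = (14*z - 2, -8*z, 6*y + 3)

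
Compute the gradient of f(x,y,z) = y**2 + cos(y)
(0, 2*y - sin(y), 0)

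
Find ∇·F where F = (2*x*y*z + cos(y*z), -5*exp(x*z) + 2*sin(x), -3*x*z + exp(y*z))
-3*x + 2*y*z + y*exp(y*z)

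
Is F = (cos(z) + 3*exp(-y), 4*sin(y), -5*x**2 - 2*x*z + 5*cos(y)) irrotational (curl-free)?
No, ∇×F = (-5*sin(y), 10*x + 2*z - sin(z), 3*exp(-y))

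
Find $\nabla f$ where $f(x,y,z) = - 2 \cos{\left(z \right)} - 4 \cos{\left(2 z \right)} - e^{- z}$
(0, 0, 16*sin(z)*cos(z) + 2*sin(z) + exp(-z))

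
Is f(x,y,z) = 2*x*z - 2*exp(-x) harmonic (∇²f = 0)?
No, ∇²f = -2*exp(-x)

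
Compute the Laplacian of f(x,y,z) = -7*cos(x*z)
7*(x**2 + z**2)*cos(x*z)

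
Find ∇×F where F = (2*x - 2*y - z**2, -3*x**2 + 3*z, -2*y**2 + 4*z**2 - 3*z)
(-4*y - 3, -2*z, 2 - 6*x)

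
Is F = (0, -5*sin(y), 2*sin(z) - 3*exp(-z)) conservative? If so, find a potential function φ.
Yes, F is conservative. φ = 5*cos(y) - 2*cos(z) + 3*exp(-z)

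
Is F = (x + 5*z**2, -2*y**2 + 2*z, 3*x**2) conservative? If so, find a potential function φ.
No, ∇×F = (-2, -6*x + 10*z, 0) ≠ 0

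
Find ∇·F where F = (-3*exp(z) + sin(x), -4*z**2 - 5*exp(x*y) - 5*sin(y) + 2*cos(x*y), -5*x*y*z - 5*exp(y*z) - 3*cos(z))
-5*x*y - 5*x*exp(x*y) - 2*x*sin(x*y) - 5*y*exp(y*z) + 3*sin(z) + cos(x) - 5*cos(y)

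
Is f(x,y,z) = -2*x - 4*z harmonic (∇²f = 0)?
Yes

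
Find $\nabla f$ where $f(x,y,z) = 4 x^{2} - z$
(8*x, 0, -1)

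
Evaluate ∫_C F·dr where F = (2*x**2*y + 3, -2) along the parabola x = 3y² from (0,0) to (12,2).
14048/7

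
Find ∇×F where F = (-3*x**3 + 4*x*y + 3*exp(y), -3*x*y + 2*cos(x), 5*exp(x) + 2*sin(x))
(0, -5*exp(x) - 2*cos(x), -4*x - 3*y - 3*exp(y) - 2*sin(x))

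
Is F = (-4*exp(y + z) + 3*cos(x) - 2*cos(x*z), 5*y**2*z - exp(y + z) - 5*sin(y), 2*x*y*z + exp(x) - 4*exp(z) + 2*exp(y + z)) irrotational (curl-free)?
No, ∇×F = (2*x*z - 5*y**2 + 3*exp(y + z), 2*x*sin(x*z) - 2*y*z - exp(x) - 4*exp(y + z), 4*exp(y + z))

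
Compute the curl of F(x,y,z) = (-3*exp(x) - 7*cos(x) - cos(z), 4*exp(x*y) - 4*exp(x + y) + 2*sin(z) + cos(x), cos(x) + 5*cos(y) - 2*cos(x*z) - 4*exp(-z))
(-5*sin(y) - 2*cos(z), -2*z*sin(x*z) + sin(x) + sin(z), 4*y*exp(x*y) - 4*exp(x + y) - sin(x))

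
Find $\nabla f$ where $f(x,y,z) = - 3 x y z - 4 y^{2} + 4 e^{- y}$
(-3*y*z, -3*x*z - 8*y - 4*exp(-y), -3*x*y)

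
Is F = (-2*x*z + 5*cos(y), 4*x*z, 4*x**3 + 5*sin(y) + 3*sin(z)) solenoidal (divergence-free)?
No, ∇·F = -2*z + 3*cos(z)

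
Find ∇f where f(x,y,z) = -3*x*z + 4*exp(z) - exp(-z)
(-3*z, 0, -3*x + 4*exp(z) + exp(-z))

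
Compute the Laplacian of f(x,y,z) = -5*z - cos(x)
cos(x)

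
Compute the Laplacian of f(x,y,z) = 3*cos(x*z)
-3*(x**2 + z**2)*cos(x*z)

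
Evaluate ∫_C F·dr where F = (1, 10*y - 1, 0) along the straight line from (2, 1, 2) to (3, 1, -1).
1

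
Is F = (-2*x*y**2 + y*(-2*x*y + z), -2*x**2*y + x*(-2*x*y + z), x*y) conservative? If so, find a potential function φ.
Yes, F is conservative. φ = x*y*(-2*x*y + z)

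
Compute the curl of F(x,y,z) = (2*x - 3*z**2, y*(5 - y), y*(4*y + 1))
(8*y + 1, -6*z, 0)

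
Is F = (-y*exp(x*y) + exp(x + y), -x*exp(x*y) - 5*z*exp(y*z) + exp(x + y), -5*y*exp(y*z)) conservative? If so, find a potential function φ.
Yes, F is conservative. φ = -exp(x*y) - 5*exp(y*z) + exp(x + y)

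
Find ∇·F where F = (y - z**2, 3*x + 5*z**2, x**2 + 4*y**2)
0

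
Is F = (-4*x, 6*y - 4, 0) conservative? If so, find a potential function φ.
Yes, F is conservative. φ = -2*x**2 + 3*y**2 - 4*y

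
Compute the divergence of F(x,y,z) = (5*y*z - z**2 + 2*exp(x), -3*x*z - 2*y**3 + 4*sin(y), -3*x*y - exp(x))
-6*y**2 + 2*exp(x) + 4*cos(y)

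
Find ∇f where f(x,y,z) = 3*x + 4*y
(3, 4, 0)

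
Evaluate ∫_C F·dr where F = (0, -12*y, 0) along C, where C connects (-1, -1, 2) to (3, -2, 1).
-18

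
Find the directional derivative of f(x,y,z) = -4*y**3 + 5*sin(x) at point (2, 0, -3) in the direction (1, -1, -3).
5*sqrt(11)*cos(2)/11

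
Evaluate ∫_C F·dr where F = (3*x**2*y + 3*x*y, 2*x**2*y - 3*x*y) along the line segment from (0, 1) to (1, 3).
7/3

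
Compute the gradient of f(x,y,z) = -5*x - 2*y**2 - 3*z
(-5, -4*y, -3)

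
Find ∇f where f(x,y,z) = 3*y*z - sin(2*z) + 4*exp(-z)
(0, 3*z, 3*y - 2*cos(2*z) - 4*exp(-z))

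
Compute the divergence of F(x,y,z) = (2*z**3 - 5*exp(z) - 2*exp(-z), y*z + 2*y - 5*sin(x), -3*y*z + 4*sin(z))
-3*y + z + 4*cos(z) + 2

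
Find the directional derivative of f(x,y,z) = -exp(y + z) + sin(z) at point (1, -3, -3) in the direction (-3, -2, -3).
sqrt(22)*(5 - 3*exp(6)*cos(3))*exp(-6)/22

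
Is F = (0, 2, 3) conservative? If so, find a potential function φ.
Yes, F is conservative. φ = 2*y + 3*z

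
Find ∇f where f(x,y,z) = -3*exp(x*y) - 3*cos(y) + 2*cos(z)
(-3*y*exp(x*y), -3*x*exp(x*y) + 3*sin(y), -2*sin(z))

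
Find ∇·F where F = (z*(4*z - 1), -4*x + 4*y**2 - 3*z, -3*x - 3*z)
8*y - 3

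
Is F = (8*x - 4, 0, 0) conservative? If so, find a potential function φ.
Yes, F is conservative. φ = 4*x*(x - 1)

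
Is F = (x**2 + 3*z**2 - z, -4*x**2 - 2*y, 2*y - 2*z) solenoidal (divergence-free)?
No, ∇·F = 2*x - 4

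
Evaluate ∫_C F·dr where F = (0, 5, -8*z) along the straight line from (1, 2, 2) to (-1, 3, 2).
5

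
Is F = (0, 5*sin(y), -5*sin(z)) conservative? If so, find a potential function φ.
Yes, F is conservative. φ = -5*cos(y) + 5*cos(z)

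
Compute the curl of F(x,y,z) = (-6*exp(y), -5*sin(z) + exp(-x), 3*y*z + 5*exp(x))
(3*z + 5*cos(z), -5*exp(x), 6*exp(y) - exp(-x))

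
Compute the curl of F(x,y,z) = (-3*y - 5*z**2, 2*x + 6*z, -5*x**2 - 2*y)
(-8, 10*x - 10*z, 5)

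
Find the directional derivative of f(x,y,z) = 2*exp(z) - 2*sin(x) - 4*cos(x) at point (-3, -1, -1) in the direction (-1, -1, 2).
sqrt(6)*(E*(cos(3) + 2*sin(3)) + 2)*exp(-1)/3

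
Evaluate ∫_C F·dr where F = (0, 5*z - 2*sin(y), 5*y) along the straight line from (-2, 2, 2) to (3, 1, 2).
-10 - 2*cos(2) + 2*cos(1)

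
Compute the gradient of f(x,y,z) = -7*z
(0, 0, -7)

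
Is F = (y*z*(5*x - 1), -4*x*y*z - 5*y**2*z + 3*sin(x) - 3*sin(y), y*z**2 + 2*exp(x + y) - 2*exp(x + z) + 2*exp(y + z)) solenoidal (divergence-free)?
No, ∇·F = -4*x*z - 3*y*z - 2*exp(x + z) + 2*exp(y + z) - 3*cos(y)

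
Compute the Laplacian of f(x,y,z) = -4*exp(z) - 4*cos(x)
-4*exp(z) + 4*cos(x)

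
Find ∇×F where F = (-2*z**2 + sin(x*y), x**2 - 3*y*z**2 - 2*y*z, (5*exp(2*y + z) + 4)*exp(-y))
(6*y*z + 2*y + 5*exp(y + z) - 4*exp(-y), -4*z, x*(2 - cos(x*y)))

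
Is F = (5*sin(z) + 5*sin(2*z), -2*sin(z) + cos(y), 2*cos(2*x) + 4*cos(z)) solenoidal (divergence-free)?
No, ∇·F = -sin(y) - 4*sin(z)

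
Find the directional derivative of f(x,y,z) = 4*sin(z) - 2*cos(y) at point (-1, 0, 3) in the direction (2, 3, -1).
-2*sqrt(14)*cos(3)/7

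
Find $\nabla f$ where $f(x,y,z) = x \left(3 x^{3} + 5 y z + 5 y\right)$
(12*x**3 + 5*y*z + 5*y, 5*x*(z + 1), 5*x*y)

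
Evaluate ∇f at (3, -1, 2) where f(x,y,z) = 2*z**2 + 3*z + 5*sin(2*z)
(0, 0, 10*cos(4) + 11)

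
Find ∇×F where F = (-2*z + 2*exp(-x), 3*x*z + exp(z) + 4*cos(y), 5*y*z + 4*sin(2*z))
(-3*x + 5*z - exp(z), -2, 3*z)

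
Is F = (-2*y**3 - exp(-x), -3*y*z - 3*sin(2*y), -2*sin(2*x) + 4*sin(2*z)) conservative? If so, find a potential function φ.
No, ∇×F = (3*y, 4*cos(2*x), 6*y**2) ≠ 0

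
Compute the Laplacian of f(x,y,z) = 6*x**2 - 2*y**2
8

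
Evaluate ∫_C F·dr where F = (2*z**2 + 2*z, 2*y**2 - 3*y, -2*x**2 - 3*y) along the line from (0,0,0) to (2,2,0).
-2/3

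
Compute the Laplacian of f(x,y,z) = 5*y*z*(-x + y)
10*z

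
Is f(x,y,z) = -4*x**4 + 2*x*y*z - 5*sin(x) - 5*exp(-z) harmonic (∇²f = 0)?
No, ∇²f = -48*x**2 + 5*sin(x) - 5*exp(-z)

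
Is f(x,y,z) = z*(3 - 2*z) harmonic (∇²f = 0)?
No, ∇²f = -4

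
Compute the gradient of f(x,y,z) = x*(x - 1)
(2*x - 1, 0, 0)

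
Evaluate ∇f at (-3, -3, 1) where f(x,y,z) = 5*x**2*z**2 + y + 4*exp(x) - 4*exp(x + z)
(-30 - 4*exp(-2) + 4*exp(-3), 1, 90 - 4*exp(-2))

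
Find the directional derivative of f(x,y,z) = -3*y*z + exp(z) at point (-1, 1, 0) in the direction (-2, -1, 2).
-4/3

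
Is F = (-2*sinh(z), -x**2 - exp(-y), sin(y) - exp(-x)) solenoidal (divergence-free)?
No, ∇·F = exp(-y)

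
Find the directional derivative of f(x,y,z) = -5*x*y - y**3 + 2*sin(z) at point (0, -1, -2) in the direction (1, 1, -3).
2*sqrt(11)*(1 - 3*cos(2))/11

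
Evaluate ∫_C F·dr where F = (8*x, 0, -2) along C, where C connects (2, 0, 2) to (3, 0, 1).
22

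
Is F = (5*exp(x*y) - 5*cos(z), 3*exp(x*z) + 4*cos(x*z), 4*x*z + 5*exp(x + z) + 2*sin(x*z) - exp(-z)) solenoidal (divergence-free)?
No, ∇·F = 2*x*cos(x*z) + 4*x + 5*y*exp(x*y) + 5*exp(x + z) + exp(-z)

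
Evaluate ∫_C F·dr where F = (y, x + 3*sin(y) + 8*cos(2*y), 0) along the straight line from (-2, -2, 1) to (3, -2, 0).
-10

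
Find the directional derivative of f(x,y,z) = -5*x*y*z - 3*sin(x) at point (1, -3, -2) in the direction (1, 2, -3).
-sqrt(14)*(3*cos(1) + 55)/14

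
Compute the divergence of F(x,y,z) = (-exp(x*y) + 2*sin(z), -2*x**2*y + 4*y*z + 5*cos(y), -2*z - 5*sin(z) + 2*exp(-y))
-2*x**2 - y*exp(x*y) + 4*z - 5*sin(y) - 5*cos(z) - 2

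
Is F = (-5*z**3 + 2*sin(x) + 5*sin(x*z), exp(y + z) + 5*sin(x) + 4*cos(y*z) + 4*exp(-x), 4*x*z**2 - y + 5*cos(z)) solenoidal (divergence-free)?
No, ∇·F = 8*x*z - 4*z*sin(y*z) + 5*z*cos(x*z) + exp(y + z) - 5*sin(z) + 2*cos(x)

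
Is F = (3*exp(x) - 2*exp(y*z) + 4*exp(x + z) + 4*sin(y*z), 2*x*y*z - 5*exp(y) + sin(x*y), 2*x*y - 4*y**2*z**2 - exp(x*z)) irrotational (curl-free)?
No, ∇×F = (-2*x*y + 2*x - 8*y*z**2, -2*y*exp(y*z) + 4*y*cos(y*z) - 2*y + z*exp(x*z) + 4*exp(x + z), 2*y*z + y*cos(x*y) + 2*z*exp(y*z) - 4*z*cos(y*z))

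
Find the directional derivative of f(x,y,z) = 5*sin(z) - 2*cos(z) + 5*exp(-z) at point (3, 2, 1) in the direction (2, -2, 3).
3*sqrt(17)*(-5 + E*(2*sin(1) + 5*cos(1)))*exp(-1)/17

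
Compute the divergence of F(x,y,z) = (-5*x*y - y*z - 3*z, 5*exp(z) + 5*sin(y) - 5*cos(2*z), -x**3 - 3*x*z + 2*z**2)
-3*x - 5*y + 4*z + 5*cos(y)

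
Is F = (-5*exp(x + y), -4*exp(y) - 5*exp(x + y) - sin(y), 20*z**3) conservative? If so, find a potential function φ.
Yes, F is conservative. φ = 5*z**4 - 4*exp(y) - 5*exp(x + y) + cos(y)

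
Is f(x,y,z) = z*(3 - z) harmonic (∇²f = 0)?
No, ∇²f = -2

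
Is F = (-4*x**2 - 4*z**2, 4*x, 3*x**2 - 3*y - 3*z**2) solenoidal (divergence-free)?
No, ∇·F = -8*x - 6*z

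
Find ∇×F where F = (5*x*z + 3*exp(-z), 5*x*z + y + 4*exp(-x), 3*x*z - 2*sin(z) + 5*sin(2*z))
(-5*x, 5*x - 3*z - 3*exp(-z), 5*z - 4*exp(-x))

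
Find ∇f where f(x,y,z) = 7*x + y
(7, 1, 0)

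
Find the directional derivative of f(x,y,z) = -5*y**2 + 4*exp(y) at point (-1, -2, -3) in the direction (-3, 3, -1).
12*sqrt(19)*(1 + 5*exp(2))*exp(-2)/19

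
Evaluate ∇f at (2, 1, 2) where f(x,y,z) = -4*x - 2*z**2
(-4, 0, -8)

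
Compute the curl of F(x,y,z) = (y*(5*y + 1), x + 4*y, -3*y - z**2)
(-3, 0, -10*y)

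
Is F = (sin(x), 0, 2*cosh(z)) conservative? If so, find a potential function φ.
Yes, F is conservative. φ = -cos(x) + 2*sinh(z)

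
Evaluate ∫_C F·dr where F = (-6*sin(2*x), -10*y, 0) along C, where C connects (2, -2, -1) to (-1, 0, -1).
3*cos(2) - 3*cos(4) + 20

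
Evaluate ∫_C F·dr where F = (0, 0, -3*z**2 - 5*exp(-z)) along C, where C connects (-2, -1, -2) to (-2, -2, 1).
-5*exp(2) - 9 + 5*exp(-1)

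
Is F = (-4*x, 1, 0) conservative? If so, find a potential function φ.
Yes, F is conservative. φ = -2*x**2 + y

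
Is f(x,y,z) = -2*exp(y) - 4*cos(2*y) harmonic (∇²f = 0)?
No, ∇²f = -2*exp(y) + 16*cos(2*y)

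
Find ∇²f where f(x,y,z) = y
0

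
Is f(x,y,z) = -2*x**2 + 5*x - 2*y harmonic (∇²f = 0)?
No, ∇²f = -4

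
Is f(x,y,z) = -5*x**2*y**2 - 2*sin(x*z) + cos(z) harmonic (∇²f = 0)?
No, ∇²f = 2*x**2*sin(x*z) - 10*x**2 - 10*y**2 + 2*z**2*sin(x*z) - cos(z)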